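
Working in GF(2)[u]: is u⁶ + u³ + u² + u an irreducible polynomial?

No

Write h(u) = u⁶ + u³ + u² + u.
Check for roots in GF(2): h(0) = 0 → root; h(1) = 0 → root.
h(0) = 0, so (u) divides h(u); h is reducible.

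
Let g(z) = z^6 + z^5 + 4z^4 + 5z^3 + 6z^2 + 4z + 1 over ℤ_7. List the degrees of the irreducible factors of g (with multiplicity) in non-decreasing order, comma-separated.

1, 2, 3

Linear factors from roots: (z + 4).
Complete factorization: g(z) = (z + 4)·(z^2 + 3z + 1)·(z^3 + z^2 + 5z + 2).
Factor degrees with multiplicity: 1 + 2 + 3 = 6.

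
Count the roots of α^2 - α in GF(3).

Write P(α) = α^2 - α.
Evaluate at each of the 3 elements of GF(3):
P(0) = 0 → root; P(1) = 0 → root; P(2) = 2.
Roots: {0, 1}.

2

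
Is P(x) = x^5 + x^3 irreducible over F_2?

No

Check for roots in F_2: P(0) = 0 → root; P(1) = 0 → root.
P(0) = 0, so (x) divides P(x); P is reducible.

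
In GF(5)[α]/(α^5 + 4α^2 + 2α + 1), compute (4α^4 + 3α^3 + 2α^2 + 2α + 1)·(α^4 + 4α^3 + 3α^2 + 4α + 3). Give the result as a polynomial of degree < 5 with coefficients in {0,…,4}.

α^3 + α + 4

Multiply in GF(5)[α]: (4α^4 + 3α^3 + 2α^2 + 2α + 1)·(α^4 + 4α^3 + 3α^2 + 4α + 3) = 4α^8 + 4α^7 + α^6 + 4α^4 + 2α^3 + 2α^2 + 3.
Reduce using α^5 ≡ α^2 + 3α + 4 (mod α^5 + 4α^2 + 2α + 1).
Reduced: α^3 + α + 4.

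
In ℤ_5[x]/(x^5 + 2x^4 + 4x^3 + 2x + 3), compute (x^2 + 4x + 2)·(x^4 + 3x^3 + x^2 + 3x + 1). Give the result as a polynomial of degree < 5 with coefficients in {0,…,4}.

Multiply in ℤ_5[x]: (x^2 + 4x + 2)·(x^4 + 3x^3 + x^2 + 3x + 1) = x^6 + 2x^5 + 3x^3 + 2.
Reduce using x^5 ≡ 3x^4 + x^3 + 3x + 2 (mod x^5 + 2x^4 + 4x^3 + 2x + 3).
Reduced: x^4 + 3x^3 + 3x^2 + 2x + 2.

x^4 + 3x^3 + 3x^2 + 2x + 2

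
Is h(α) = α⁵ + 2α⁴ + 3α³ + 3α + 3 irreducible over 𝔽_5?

Yes

Check for roots in 𝔽_5: h(0) = 3; h(1) = 2; h(2) = 2; h(3) = 3; h(4) = 3.
No roots, so no linear factors.
Degree-2 irreducible divisors: test the 10 monic irreducibles of degree 2 over GF(5).
None of them divide h (all give nonzero remainder).
No irreducible factor of degree ≤ 2 exists, so h is irreducible over GF(5).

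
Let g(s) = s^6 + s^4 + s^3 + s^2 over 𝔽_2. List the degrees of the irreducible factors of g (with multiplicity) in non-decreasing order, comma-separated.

Roots in 𝔽_2: g(0) = 0 → root; g(1) = 0 → root.
Linear factors from roots: (s), (s + 1).
Complete factorization: g(s) = (s + 1)·(s)^2·(s^3 + s^2 + 1).
Factor degrees with multiplicity: 1 + 1 + 1 + 3 = 6.

1, 1, 1, 3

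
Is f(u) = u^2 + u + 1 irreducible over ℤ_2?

Check for roots in ℤ_2: f(0) = 1; f(1) = 1.
No roots. A degree-2 polynomial over a field with no linear factor is irreducible.

Yes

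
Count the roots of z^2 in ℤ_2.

1

Write P(z) = z^2.
Evaluate at each of the 2 elements of ℤ_2:
P(0) = 0 → root; P(1) = 1.
Roots: {0}.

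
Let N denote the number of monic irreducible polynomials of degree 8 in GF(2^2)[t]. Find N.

By the necklace-counting formula, N_4(8) = (1/8) Σ_{d|8} μ(8/d)·4^d.
Divisors of 8: 1, 2, 4, 8; μ(8/d) for each: 0, 0, -1, 1.
Σ = − 4^4 + 4^8 = 65280.
N = 65280/8 = 8160.

8160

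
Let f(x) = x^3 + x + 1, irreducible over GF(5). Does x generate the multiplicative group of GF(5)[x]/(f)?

|GF(5^3)^×| = 5^3 − 1 = 124. Prime factorization: 124 = 2^2·31.
f is primitive ⇔ x has order 124 in GF(5)[x]/(f), i.e. x^(124/q) ≠ 1 for each prime q | 124.
x^(62) mod f = 1
x^(4) mod f = 4x^2 + 4x.
Since x^(62) = 1, the order of x divides 62 < 124; not primitive.

No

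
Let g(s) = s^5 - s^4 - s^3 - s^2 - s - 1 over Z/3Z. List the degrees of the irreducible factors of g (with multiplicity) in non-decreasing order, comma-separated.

2, 3

Roots in Z/3Z: g(0) = 2; g(1) = 2; g(2) = 1.
Complete factorization: g(s) = (s^2 + s - 1)·(s^3 + s^2 - s + 1).
Factor degrees with multiplicity: 2 + 3 = 5.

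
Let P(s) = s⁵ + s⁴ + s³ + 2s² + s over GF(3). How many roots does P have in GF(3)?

3

Evaluate at each of the 3 elements of GF(3):
P(0) = 0 → root; P(1) = 0 → root; P(2) = 0 → root.
Roots: {0, 1, 2}.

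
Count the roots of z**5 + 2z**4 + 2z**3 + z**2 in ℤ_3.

3

Write f(z) = z**5 + 2z**4 + 2z**3 + z**2.
Evaluate at each of the 3 elements of ℤ_3:
f(0) = 0 → root; f(1) = 0 → root; f(2) = 0 → root.
Roots: {0, 1, 2}.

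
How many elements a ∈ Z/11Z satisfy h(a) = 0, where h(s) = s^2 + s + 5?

Evaluate at each of the 11 elements of Z/11Z:
h(0) = 5; h(1) = 7; h(2) = 0 → root; h(3) = 6; h(4) = 3; h(5) = 2; h(6) = 3; h(7) = 6; h(8) = 0 → root; h(9) = 7; h(10) = 5.
Roots: {2, 8}.

2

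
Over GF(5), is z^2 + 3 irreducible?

Write h(z) = z^2 + 3.
Check for roots in GF(5): h(0) = 3; h(1) = 4; h(2) = 2; h(3) = 2; h(4) = 4.
No roots. A degree-2 polynomial over a field with no linear factor is irreducible.

Yes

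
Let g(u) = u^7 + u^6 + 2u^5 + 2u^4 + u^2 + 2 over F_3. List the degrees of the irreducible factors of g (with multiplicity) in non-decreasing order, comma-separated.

1, 1, 1, 1, 3

Roots in F_3: g(0) = 2; g(1) = 0 → root; g(2) = 0 → root.
Linear factors from roots: (u + 2), (u + 1).
Complete factorization: g(u) = (u + 1)·(u + 2)^3·(u^3 + 2u + 1).
Factor degrees with multiplicity: 1 + 1 + 1 + 1 + 3 = 7.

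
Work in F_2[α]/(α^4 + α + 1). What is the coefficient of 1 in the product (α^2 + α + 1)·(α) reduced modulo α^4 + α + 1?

Multiply in F_2[α]: (α^2 + α + 1)·(α) = α^3 + α^2 + α.
Reduced: α^3 + α^2 + α.

0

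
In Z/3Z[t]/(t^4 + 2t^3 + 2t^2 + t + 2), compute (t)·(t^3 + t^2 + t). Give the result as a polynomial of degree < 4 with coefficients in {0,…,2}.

Multiply in Z/3Z[t]: (t)·(t^3 + t^2 + t) = t^4 + t^3 + t^2.
Reduce using t^4 ≡ t^3 + t^2 + 2t + 1 (mod t^4 + 2t^3 + 2t^2 + t + 2).
Reduced: 2t^3 + 2t^2 + 2t + 1.

2t^3 + 2t^2 + 2t + 1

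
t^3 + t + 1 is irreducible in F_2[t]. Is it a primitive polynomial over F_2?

Yes

Write f(t) = t^3 + t + 1.
|GF(2^3)^×| = 2^3 − 1 = 7. Prime factorization: 7 = 7.
f is primitive ⇔ t has order 7 in GF(2)[t]/(f), i.e. t^(7/q) ≠ 1 for each prime q | 7.
t^(1) mod f = t.
None equal 1, so t has full order 7; f is primitive.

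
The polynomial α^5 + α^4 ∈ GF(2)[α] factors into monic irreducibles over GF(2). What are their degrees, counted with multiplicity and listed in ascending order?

Write f(α) = α^5 + α^4.
Roots in GF(2): f(0) = 0 → root; f(1) = 0 → root.
Linear factors from roots: (α), (α + 1).
Complete factorization: f(α) = (α + 1)·(α)^4.
Factor degrees with multiplicity: 1 + 1 + 1 + 1 + 1 = 5.

1, 1, 1, 1, 1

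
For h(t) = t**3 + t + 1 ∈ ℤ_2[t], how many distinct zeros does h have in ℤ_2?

0

Evaluate at each of the 2 elements of ℤ_2:
h(0) = 1; h(1) = 1.
No element is a root.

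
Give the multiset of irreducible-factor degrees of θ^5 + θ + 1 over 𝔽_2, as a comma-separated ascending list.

2, 3

Write h(θ) = θ^5 + θ + 1.
Roots in 𝔽_2: h(0) = 1; h(1) = 1.
Complete factorization: h(θ) = (θ^2 + θ + 1)·(θ^3 + θ^2 + 1).
Factor degrees with multiplicity: 2 + 3 = 5.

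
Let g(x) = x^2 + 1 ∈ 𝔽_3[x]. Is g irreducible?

Yes

Check for roots in 𝔽_3: g(0) = 1; g(1) = 2; g(2) = 2.
No roots. A degree-2 polynomial over a field with no linear factor is irreducible.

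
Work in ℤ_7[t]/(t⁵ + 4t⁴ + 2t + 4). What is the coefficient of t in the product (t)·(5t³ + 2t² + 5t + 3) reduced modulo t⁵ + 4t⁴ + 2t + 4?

Multiply in ℤ_7[t]: (t)·(5t³ + 2t² + 5t + 3) = 5t⁴ + 2t³ + 5t² + 3t.
Reduced: 5t⁴ + 2t³ + 5t² + 3t.

3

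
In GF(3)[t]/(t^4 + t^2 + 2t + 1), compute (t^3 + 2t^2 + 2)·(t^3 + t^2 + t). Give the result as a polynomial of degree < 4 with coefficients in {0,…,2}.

2t^3 + 2t^2 + t + 1

Multiply in GF(3)[t]: (t^3 + 2t^2 + 2)·(t^3 + t^2 + t) = t^6 + t^3 + 2t^2 + 2t.
Reduce using t^4 ≡ 2t^2 + t + 2 (mod t^4 + t^2 + 2t + 1).
Reduced: 2t^3 + 2t^2 + t + 1.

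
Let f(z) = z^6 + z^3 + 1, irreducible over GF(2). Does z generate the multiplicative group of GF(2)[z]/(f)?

No

|GF(2^6)^×| = 2^6 − 1 = 63. Prime factorization: 63 = 3^2·7.
f is primitive ⇔ z has order 63 in GF(2)[z]/(f), i.e. z^(63/q) ≠ 1 for each prime q | 63.
z^(21) mod f = z^3.
z^(9) mod f = 1
Since z^(9) = 1, the order of z divides 9 < 63; not primitive.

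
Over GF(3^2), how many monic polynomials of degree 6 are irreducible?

By the necklace-counting formula, N_9(6) = (1/6) Σ_{d|6} μ(6/d)·9^d.
Divisors of 6: 1, 2, 3, 6; μ(6/d) for each: 1, -1, -1, 1.
Σ = 9^1 − 9^2 − 9^3 + 9^6 = 530640.
N = 530640/6 = 88440.

88440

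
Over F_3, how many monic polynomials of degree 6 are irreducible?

By the necklace-counting formula, N_3(6) = (1/6) Σ_{d|6} μ(6/d)·3^d.
Divisors of 6: 1, 2, 3, 6; μ(6/d) for each: 1, -1, -1, 1.
Σ = 3^1 − 3^2 − 3^3 + 3^6 = 696.
N = 696/6 = 116.

116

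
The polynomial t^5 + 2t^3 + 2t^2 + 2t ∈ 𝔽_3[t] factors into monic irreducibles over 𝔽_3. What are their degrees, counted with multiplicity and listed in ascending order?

Write g(t) = t^5 + 2t^3 + 2t^2 + 2t.
Roots in 𝔽_3: g(0) = 0 → root; g(1) = 1; g(2) = 0 → root.
Linear factors from roots: (t), (t + 1).
Complete factorization: g(t) = (t)·(t + 1)^2·(t^2 + t + 2).
Factor degrees with multiplicity: 1 + 1 + 1 + 2 = 5.

1, 1, 1, 2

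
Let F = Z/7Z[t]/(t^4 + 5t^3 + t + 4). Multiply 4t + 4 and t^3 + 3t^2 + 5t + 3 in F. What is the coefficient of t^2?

Multiply in Z/7Z[t]: (4t + 4)·(t^3 + 3t^2 + 5t + 3) = 4t^4 + 2t^3 + 4t^2 + 4t + 5.
Reduce using t^4 ≡ 2t^3 + 6t + 3 (mod t^4 + 5t^3 + t + 4).
Reduced: 3t^3 + 4t^2 + 3.

4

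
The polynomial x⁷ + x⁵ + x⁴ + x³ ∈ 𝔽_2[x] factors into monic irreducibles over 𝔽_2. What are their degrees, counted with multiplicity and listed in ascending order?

Write h(x) = x⁷ + x⁵ + x⁴ + x³.
Roots in 𝔽_2: h(0) = 0 → root; h(1) = 0 → root.
Linear factors from roots: (x), (x + 1).
Complete factorization: h(x) = (x + 1)·(x)^3·(x³ + x² + 1).
Factor degrees with multiplicity: 1 + 1 + 1 + 1 + 3 = 7.

1, 1, 1, 1, 3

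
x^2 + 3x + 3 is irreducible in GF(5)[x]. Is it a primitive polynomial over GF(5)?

Yes

Write f(x) = x^2 + 3x + 3.
|GF(5^2)^×| = 5^2 − 1 = 24. Prime factorization: 24 = 2^3·3.
f is primitive ⇔ x has order 24 in GF(5)[x]/(f), i.e. x^(24/q) ≠ 1 for each prime q | 24.
x^(12) mod f = 4.
x^(8) mod f = x + 1.
None equal 1, so x has full order 24; f is primitive.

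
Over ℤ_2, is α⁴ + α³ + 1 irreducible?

Yes

Write h(α) = α⁴ + α³ + 1.
Check for roots in ℤ_2: h(0) = 1; h(1) = 1.
No roots, so no linear factors.
Monic irreducibles of degree 2 over GF(2): α² + α + 1.
None of them divide h (all give nonzero remainder).
No irreducible factor of degree ≤ 2 exists, so h is irreducible over GF(2).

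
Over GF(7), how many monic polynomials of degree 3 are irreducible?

x^(7^3) − x is the product of all monic irreducibles of degree dividing 3; Möbius inversion gives N = (1/3) Σ μ(3/d)·7^d.
Divisors of 3: 1, 3; μ(3/d) for each: -1, 1.
Σ = − 7^1 + 7^3 = 336.
N = 336/3 = 112.

112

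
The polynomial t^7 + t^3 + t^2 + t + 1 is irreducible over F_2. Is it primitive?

Write f(t) = t^7 + t^3 + t^2 + t + 1.
|GF(2^7)^×| = 2^7 − 1 = 127. Prime factorization: 127 = 127.
f is primitive ⇔ t has order 127 in GF(2)[t]/(f), i.e. t^(127/q) ≠ 1 for each prime q | 127.
t^(1) mod f = t.
None equal 1, so t has full order 127; f is primitive.

Yes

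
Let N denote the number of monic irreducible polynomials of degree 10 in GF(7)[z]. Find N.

Gauss's count: N_{7}(10) = (1/10) Σ_{d|10} μ(10/d)·7^d.
Divisors of 10: 1, 2, 5, 10; μ(10/d) for each: 1, -1, -1, 1.
Σ = 7^1 − 7^2 − 7^5 + 7^10 = 282458400.
N = 282458400/10 = 28245840.

28245840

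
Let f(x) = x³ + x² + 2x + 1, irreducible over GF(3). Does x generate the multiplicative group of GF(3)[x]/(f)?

|GF(3^3)^×| = 3^3 − 1 = 26. Prime factorization: 26 = 2·13.
f is primitive ⇔ x has order 26 in GF(3)[x]/(f), i.e. x^(26/q) ≠ 1 for each prime q | 26.
x^(13) mod f = 2.
x^(2) mod f = x².
None equal 1, so x has full order 26; f is primitive.

Yes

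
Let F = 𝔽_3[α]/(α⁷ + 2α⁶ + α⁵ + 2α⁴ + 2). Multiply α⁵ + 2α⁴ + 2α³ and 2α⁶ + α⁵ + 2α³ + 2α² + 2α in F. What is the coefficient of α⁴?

0

Multiply in 𝔽_3[α]: (α⁵ + 2α⁴ + 2α³)·(2α⁶ + α⁵ + 2α³ + 2α² + 2α) = 2α¹¹ + 2α¹⁰ + α⁸ + α⁶ + 2α⁵ + α⁴.
Reduce using α⁷ ≡ α⁶ + 2α⁵ + α⁴ + 1 (mod α⁷ + 2α⁶ + α⁵ + 2α⁴ + 2).
Reduced: 2α⁶ + α³ + 2α² + α.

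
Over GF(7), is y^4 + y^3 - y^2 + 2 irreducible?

Yes

Write g(y) = y^4 + y^3 - y^2 + 2.
Check for roots in GF(7): g(0) = 2; g(1) = 3; g(2) = 1; g(3) = 3; g(4) = 5; g(5) = 6; g(6) = 1.
No roots, so no linear factors.
Degree-2 irreducible divisors: test the 21 monic irreducibles of degree 2 over GF(7).
None of them divide g (all give nonzero remainder).
No irreducible factor of degree ≤ 2 exists, so g is irreducible over GF(7).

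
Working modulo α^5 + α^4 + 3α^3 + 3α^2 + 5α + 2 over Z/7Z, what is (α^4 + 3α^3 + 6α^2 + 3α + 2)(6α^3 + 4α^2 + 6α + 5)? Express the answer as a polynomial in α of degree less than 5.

2α^2 + 5

Multiply in Z/7Z[α]: (α^4 + 3α^3 + 6α^2 + 3α + 2)·(6α^3 + 4α^2 + 6α + 5) = 6α^7 + α^6 + 5α^5 + 2α^4 + 5α^3 + 6α + 3.
Reduce using α^5 ≡ 6α^4 + 4α^3 + 4α^2 + 2α + 5 (mod α^5 + α^4 + 3α^3 + 3α^2 + 5α + 2).
Reduced: 2α^2 + 5.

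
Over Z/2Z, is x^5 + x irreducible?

No

Write m(x) = x^5 + x.
Check for roots in Z/2Z: m(0) = 0 → root; m(1) = 0 → root.
m(0) = 0, so (x) divides m(x); m is reducible.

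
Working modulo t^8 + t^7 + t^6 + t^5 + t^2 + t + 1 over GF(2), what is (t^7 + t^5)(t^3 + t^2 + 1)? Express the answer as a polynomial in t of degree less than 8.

Multiply in GF(2)[t]: (t^7 + t^5)·(t^3 + t^2 + 1) = t^10 + t^9 + t^8 + t^5.
Reduce using t^8 ≡ t^7 + t^6 + t^5 + t^2 + t + 1 (mod t^8 + t^7 + t^6 + t^5 + t^2 + t + 1).
Reduced: t^7 + t^5 + t^4 + t^3 + t^2.

t^7 + t^5 + t^4 + t^3 + t^2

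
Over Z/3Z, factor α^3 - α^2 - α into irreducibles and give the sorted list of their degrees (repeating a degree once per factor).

1, 2

Write h(α) = α^3 - α^2 - α.
Roots in Z/3Z: h(0) = 0 → root; h(1) = 2; h(2) = 2.
Linear factors from roots: (α).
Complete factorization: h(α) = (α)·(α^2 - α - 1).
Factor degrees with multiplicity: 1 + 2 = 3.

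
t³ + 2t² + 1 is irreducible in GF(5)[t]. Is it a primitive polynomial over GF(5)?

Write f(t) = t³ + 2t² + 1.
|GF(5^3)^×| = 5^3 − 1 = 124. Prime factorization: 124 = 2^2·31.
f is primitive ⇔ t has order 124 in GF(5)[t]/(f), i.e. t^(124/q) ≠ 1 for each prime q | 124.
t^(62) mod f = 1
t^(4) mod f = 4t² + 4t + 2.
Since t^(62) = 1, the order of t divides 62 < 124; not primitive.

No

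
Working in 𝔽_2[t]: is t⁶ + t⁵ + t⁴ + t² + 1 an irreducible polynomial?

Yes

Write h(t) = t⁶ + t⁵ + t⁴ + t² + 1.
Check for roots in 𝔽_2: h(0) = 1; h(1) = 1.
No roots, so no linear factors.
Monic irreducibles of degree 2 over GF(2): t² + t + 1.
None of them divide h (all give nonzero remainder).
Monic irreducibles of degree 3 over GF(2): t³ + t + 1, t³ + t² + 1.
None of them divide h (all give nonzero remainder).
No irreducible factor of degree ≤ 3 exists, so h is irreducible over GF(2).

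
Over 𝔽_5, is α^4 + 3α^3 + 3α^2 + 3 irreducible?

Write h(α) = α^4 + 3α^3 + 3α^2 + 3.
Check for roots in 𝔽_5: h(0) = 3; h(1) = 0 → root; h(2) = 0 → root; h(3) = 2; h(4) = 4.
h(1) = 0, so (α − 1) divides h(α); h is reducible.

No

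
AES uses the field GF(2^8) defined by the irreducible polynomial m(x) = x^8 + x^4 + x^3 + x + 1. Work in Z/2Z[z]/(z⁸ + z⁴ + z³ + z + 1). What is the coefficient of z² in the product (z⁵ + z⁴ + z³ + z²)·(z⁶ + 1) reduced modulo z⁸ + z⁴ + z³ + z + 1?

Multiply in Z/2Z[z]: (z⁵ + z⁴ + z³ + z²)·(z⁶ + 1) = z¹¹ + z¹⁰ + z⁹ + z⁸ + z⁵ + z⁴ + z³ + z².
Reduce using z⁸ ≡ z⁴ + z³ + z + 1 (mod z⁸ + z⁴ + z³ + z + 1).
Reduced: z⁷ + z⁵ + z² + 1.

1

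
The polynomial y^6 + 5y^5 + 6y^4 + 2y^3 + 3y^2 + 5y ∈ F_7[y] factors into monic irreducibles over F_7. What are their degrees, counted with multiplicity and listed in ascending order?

Write f(y) = y^6 + 5y^5 + 6y^4 + 2y^3 + 3y^2 + 5y.
Linear factors from roots: (y), (y + 3), (y + 2).
Complete factorization: f(y) = (y)·(y + 2)·(y + 3)·(y^3 + 2).
Factor degrees with multiplicity: 1 + 1 + 1 + 3 = 6.

1, 1, 1, 3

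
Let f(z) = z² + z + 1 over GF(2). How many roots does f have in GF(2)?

Evaluate at each of the 2 elements of GF(2):
f(0) = 1; f(1) = 1.
No element is a root.

0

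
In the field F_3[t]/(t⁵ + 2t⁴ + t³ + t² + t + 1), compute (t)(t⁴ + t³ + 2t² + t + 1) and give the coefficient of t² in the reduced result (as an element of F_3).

0

Multiply in F_3[t]: (t)·(t⁴ + t³ + 2t² + t + 1) = t⁵ + t⁴ + 2t³ + t² + t.
Reduce using t⁵ ≡ t⁴ + 2t³ + 2t² + 2t + 2 (mod t⁵ + 2t⁴ + t³ + t² + t + 1).
Reduced: 2t⁴ + t³ + 2.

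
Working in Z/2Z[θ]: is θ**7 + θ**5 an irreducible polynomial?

No

Write P(θ) = θ**7 + θ**5.
Check for roots in Z/2Z: P(0) = 0 → root; P(1) = 0 → root.
P(0) = 0, so (θ) divides P(θ); P is reducible.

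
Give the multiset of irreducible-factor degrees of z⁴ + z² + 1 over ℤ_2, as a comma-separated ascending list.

Write f(z) = z⁴ + z² + 1.
Roots in ℤ_2: f(0) = 1; f(1) = 1.
Complete factorization: f(z) = (z² + z + 1)^2.
Factor degrees with multiplicity: 2 + 2 = 4.

2, 2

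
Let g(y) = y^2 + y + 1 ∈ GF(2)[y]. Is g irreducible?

Check for roots in GF(2): g(0) = 1; g(1) = 1.
No roots. A degree-2 polynomial over a field with no linear factor is irreducible.

Yes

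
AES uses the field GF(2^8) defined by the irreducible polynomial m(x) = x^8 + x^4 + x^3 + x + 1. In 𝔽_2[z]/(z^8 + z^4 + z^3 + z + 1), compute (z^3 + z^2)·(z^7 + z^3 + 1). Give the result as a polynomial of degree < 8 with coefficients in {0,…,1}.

Multiply in 𝔽_2[z]: (z^3 + z^2)·(z^7 + z^3 + 1) = z^10 + z^9 + z^6 + z^5 + z^3 + z^2.
Reduce using z^8 ≡ z^4 + z^3 + z + 1 (mod z^8 + z^4 + z^3 + z + 1).
Reduced: z^5 + z^4 + z^2 + z.

z^5 + z^4 + z^2 + z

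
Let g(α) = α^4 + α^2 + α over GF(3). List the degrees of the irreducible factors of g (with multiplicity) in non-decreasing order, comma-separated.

1, 1, 2

Roots in GF(3): g(0) = 0 → root; g(1) = 0 → root; g(2) = 1.
Linear factors from roots: (α), (α + 2).
Complete factorization: g(α) = (α)·(α + 2)·(α^2 + α + 2).
Factor degrees with multiplicity: 1 + 1 + 2 = 4.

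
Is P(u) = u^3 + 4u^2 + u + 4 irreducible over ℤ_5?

No

Check for roots in ℤ_5: P(0) = 4; P(1) = 0 → root; P(2) = 0 → root; P(3) = 0 → root; P(4) = 1.
P(1) = 0, so (u − 1) divides P(u); P is reducible.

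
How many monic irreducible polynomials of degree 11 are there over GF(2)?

186

The number of monic irreducibles of degree 11 over GF(2) is (1/11)·Σ_{d∣11} μ(11/d) 2^d.
Divisors of 11: 1, 11; μ(11/d) for each: -1, 1.
Σ = − 2^1 + 2^11 = 2046.
N = 2046/11 = 186.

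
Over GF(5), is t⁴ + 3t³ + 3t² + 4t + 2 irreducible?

Write m(t) = t⁴ + 3t³ + 3t² + 4t + 2.
Check for roots in GF(5): m(0) = 2; m(1) = 3; m(2) = 2; m(3) = 3; m(4) = 4.
No roots, so no linear factors.
Degree-2 irreducible divisors: test the 10 monic irreducibles of degree 2 over GF(5).
None of them divide m (all give nonzero remainder).
No irreducible factor of degree ≤ 2 exists, so m is irreducible over GF(5).

Yes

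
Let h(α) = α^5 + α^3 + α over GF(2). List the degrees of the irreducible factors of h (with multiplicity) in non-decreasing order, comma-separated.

Roots in GF(2): h(0) = 0 → root; h(1) = 1.
Linear factors from roots: (α).
Complete factorization: h(α) = (α)·(α^2 + α + 1)^2.
Factor degrees with multiplicity: 1 + 2 + 2 = 5.

1, 2, 2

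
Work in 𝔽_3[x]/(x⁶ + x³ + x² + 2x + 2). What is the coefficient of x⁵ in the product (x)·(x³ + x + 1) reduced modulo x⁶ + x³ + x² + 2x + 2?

Multiply in 𝔽_3[x]: (x)·(x³ + x + 1) = x⁴ + x² + x.
Reduced: x⁴ + x² + x.

0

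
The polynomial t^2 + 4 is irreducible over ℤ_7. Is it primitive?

No

Write f(t) = t^2 + 4.
|GF(7^2)^×| = 7^2 − 1 = 48. Prime factorization: 48 = 2^4·3.
f is primitive ⇔ t has order 48 in GF(7)[t]/(f), i.e. t^(48/q) ≠ 1 for each prime q | 48.
t^(24) mod f = 1
t^(16) mod f = 2.
Since t^(24) = 1, the order of t divides 24 < 48; not primitive.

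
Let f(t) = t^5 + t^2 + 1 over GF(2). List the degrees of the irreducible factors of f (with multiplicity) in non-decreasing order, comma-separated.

Roots in GF(2): f(0) = 1; f(1) = 1.
Complete factorization: f(t) = (t^5 + t^2 + 1).
Factor degrees with multiplicity: 5 = 5.

5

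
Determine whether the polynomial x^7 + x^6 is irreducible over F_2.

Write f(x) = x^7 + x^6.
Check for roots in F_2: f(0) = 0 → root; f(1) = 0 → root.
f(0) = 0, so (x) divides f(x); f is reducible.

No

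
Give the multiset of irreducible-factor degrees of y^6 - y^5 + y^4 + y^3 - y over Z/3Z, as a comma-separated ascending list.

Write h(y) = y^6 - y^5 + y^4 + y^3 - y.
Roots in Z/3Z: h(0) = 0 → root; h(1) = 1; h(2) = 0 → root.
Linear factors from roots: (y), (y + 1).
Complete factorization: h(y) = (y)·(y + 1)·(y^2 + 1)·(y^2 + y - 1).
Factor degrees with multiplicity: 1 + 1 + 2 + 2 = 6.

1, 1, 2, 2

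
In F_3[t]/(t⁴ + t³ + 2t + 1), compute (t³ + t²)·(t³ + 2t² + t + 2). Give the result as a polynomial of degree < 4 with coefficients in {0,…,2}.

Multiply in F_3[t]: (t³ + t²)·(t³ + 2t² + t + 2) = t⁶ + 2t².
Reduce using t⁴ ≡ 2t³ + t + 2 (mod t⁴ + t³ + 2t + 1).
Reduced: 2t + 2.

2t + 2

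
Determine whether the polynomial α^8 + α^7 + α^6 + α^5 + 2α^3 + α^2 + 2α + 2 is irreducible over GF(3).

Write h(α) = α^8 + α^7 + α^6 + α^5 + 2α^3 + α^2 + 2α + 2.
Check for roots in GF(3): h(0) = 2; h(1) = 2; h(2) = 2.
No roots, so no linear factors.
Monic irreducibles of degree 2 over GF(3): α^2 + 1, α^2 + α + 2, α^2 + 2α + 2.
None of them divide h (all give nonzero remainder).
Degree-3 irreducible divisors: test the 8 monic irreducibles of degree 3 over GF(3).
None of them divide h (all give nonzero remainder).
Degree-4 irreducible divisors: test the 18 monic irreducibles of degree 4 over GF(3).
None of them divide h (all give nonzero remainder).
No irreducible factor of degree ≤ 4 exists, so h is irreducible over GF(3).

Yes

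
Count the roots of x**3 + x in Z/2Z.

Write h(x) = x**3 + x.
Evaluate at each of the 2 elements of Z/2Z:
h(0) = 0 → root; h(1) = 0 → root.
Roots: {0, 1}.

2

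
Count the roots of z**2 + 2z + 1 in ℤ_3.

Write g(z) = z**2 + 2z + 1.
Evaluate at each of the 3 elements of ℤ_3:
g(0) = 1; g(1) = 1; g(2) = 0 → root.
Roots: {2}.

1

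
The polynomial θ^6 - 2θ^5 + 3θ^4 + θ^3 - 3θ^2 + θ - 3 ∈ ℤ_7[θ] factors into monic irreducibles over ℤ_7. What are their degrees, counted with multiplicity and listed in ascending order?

2, 2, 2

Write h(θ) = θ^6 - 2θ^5 + 3θ^4 + θ^3 - 3θ^2 + θ - 3.
Complete factorization: h(θ) = (θ^2 - 3)·(θ^2 - θ - 1)^2.
Factor degrees with multiplicity: 2 + 2 + 2 = 6.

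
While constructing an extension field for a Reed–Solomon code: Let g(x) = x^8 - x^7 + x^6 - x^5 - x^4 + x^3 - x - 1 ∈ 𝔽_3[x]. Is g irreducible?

Check for roots in 𝔽_3: g(0) = 2; g(1) = 1; g(2) = 2.
No roots, so no linear factors.
Monic irreducibles of degree 2 over GF(3): x^2 + 1, x^2 + x - 1, x^2 - x - 1.
None of them divide g (all give nonzero remainder).
Degree-3 irreducible divisors: test the 8 monic irreducibles of degree 3 over GF(3).
None of them divide g (all give nonzero remainder).
Degree-4 irreducible divisors: test the 18 monic irreducibles of degree 4 over GF(3).
None of them divide g (all give nonzero remainder).
No irreducible factor of degree ≤ 4 exists, so g is irreducible over GF(3).

Yes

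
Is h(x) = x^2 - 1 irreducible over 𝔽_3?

No

Check for roots in 𝔽_3: h(0) = 2; h(1) = 0 → root; h(2) = 0 → root.
h(1) = 0, so (x − 1) divides h(x); h is reducible.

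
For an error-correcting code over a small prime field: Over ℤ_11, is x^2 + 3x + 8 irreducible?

Yes

Write f(x) = x^2 + 3x + 8.
Check each element of ℤ_11 for a root: f(0)=8, f(1)=1, f(2)=7, f(3)=4, f(4)=3, f(5)=4, f(6)=7, f(7)=1, f(8)=8, f(9)=6, f(10)=6.
No roots. A degree-2 polynomial over a field with no linear factor is irreducible.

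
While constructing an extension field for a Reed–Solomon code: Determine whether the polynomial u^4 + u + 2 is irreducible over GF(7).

Write f(u) = u^4 + u + 2.
Check for roots in GF(7): f(0) = 2; f(1) = 4; f(2) = 6; f(3) = 2; f(4) = 3; f(5) = 2; f(6) = 2.
No roots, so no linear factors.
Degree-2 irreducible divisors: test the 21 monic irreducibles of degree 2 over GF(7).
None of them divide f (all give nonzero remainder).
No irreducible factor of degree ≤ 2 exists, so f is irreducible over GF(7).

Yes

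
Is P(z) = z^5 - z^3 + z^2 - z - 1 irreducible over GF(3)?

Yes

Check for roots in GF(3): P(0) = 2; P(1) = 2; P(2) = 1.
No roots, so no linear factors.
Monic irreducibles of degree 2 over GF(3): z^2 + 1, z^2 + z - 1, z^2 - z - 1.
None of them divide P (all give nonzero remainder).
No irreducible factor of degree ≤ 2 exists, so P is irreducible over GF(3).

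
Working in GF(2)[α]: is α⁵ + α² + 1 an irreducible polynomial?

Yes

Write h(α) = α⁵ + α² + 1.
Check for roots in GF(2): h(0) = 1; h(1) = 1.
No roots, so no linear factors.
Monic irreducibles of degree 2 over GF(2): α² + α + 1.
None of them divide h (all give nonzero remainder).
No irreducible factor of degree ≤ 2 exists, so h is irreducible over GF(2).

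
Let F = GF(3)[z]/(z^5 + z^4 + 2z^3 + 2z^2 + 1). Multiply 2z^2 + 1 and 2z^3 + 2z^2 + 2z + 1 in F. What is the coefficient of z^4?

0

Multiply in GF(3)[z]: (2z^2 + 1)·(2z^3 + 2z^2 + 2z + 1) = z^5 + z^4 + z^2 + 2z + 1.
Reduce using z^5 ≡ 2z^4 + z^3 + z^2 + 2 (mod z^5 + z^4 + 2z^3 + 2z^2 + 1).
Reduced: z^3 + 2z^2 + 2z.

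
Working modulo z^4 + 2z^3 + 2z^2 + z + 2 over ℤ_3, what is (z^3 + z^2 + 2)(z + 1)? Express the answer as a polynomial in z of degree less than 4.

Multiply in ℤ_3[z]: (z^3 + z^2 + 2)·(z + 1) = z^4 + 2z^3 + z^2 + 2z + 2.
Reduce using z^4 ≡ z^3 + z^2 + 2z + 1 (mod z^4 + 2z^3 + 2z^2 + z + 2).
Reduced: 2z^2 + z.

2z^2 + z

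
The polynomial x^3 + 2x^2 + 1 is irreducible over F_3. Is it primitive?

Yes

Write f(x) = x^3 + 2x^2 + 1.
|GF(3^3)^×| = 3^3 − 1 = 26. Prime factorization: 26 = 2·13.
f is primitive ⇔ x has order 26 in GF(3)[x]/(f), i.e. x^(26/q) ≠ 1 for each prime q | 26.
x^(13) mod f = 2.
x^(2) mod f = x^2.
None equal 1, so x has full order 26; f is primitive.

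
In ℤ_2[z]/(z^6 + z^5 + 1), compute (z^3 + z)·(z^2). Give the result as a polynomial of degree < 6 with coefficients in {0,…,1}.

Multiply in ℤ_2[z]: (z^3 + z)·(z^2) = z^5 + z^3.
Reduced: z^5 + z^3.

z^5 + z^3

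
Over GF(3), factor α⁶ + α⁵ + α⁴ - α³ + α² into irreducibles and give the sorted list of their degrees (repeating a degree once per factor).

Write f(α) = α⁶ + α⁵ + α⁴ - α³ + α².
Roots in GF(3): f(0) = 0 → root; f(1) = 0 → root; f(2) = 0 → root.
Linear factors from roots: (α), (α - 1), (α + 1).
Complete factorization: f(α) = (α + 1)·(α - 1)·(α)^2·(α² + α - 1).
Factor degrees with multiplicity: 1 + 1 + 1 + 1 + 2 = 6.

1, 1, 1, 1, 2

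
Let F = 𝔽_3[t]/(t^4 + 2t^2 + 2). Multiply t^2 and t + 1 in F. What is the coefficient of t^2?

Multiply in 𝔽_3[t]: (t^2)·(t + 1) = t^3 + t^2.
Reduced: t^3 + t^2.

1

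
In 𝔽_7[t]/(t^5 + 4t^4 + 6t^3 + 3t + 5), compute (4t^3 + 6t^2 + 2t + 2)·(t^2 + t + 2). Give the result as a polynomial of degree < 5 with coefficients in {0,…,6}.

t^4 + 6t^3 + 2t^2 + t + 5

Multiply in 𝔽_7[t]: (4t^3 + 6t^2 + 2t + 2)·(t^2 + t + 2) = 4t^5 + 3t^4 + 2t^3 + 2t^2 + 6t + 4.
Reduce using t^5 ≡ 3t^4 + t^3 + 4t + 2 (mod t^5 + 4t^4 + 6t^3 + 3t + 5).
Reduced: t^4 + 6t^3 + 2t^2 + t + 5.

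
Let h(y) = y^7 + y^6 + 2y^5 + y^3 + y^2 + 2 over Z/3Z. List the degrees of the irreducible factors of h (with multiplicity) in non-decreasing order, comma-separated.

1, 1, 2, 3

Roots in Z/3Z: h(0) = 2; h(1) = 2; h(2) = 0 → root.
Linear factors from roots: (y + 1).
Complete factorization: h(y) = (y + 1)^2·(y^2 + 1)·(y^3 + 2y^2 + 2y + 2).
Factor degrees with multiplicity: 1 + 1 + 2 + 3 = 7.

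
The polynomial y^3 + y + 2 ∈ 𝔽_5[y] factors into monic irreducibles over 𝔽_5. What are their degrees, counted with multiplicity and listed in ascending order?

Write h(y) = y^3 + y + 2.
Roots in 𝔽_5: h(0) = 2; h(1) = 4; h(2) = 2; h(3) = 2; h(4) = 0 → root.
Linear factors from roots: (y + 1).
Complete factorization: h(y) = (y + 1)·(y^2 + 4y + 2).
Factor degrees with multiplicity: 1 + 2 = 3.

1, 2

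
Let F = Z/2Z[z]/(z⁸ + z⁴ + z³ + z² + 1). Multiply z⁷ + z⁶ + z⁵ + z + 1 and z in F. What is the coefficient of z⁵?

0

Multiply in Z/2Z[z]: (z⁷ + z⁶ + z⁵ + z + 1)·(z) = z⁸ + z⁷ + z⁶ + z² + z.
Reduce using z⁸ ≡ z⁴ + z³ + z² + 1 (mod z⁸ + z⁴ + z³ + z² + 1).
Reduced: z⁷ + z⁶ + z⁴ + z³ + z + 1.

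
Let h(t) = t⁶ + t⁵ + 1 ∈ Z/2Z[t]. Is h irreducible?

Check for roots in Z/2Z: h(0) = 1; h(1) = 1.
No roots, so no linear factors.
Monic irreducibles of degree 2 over GF(2): t² + t + 1.
None of them divide h (all give nonzero remainder).
Monic irreducibles of degree 3 over GF(2): t³ + t + 1, t³ + t² + 1.
None of them divide h (all give nonzero remainder).
No irreducible factor of degree ≤ 3 exists, so h is irreducible over GF(2).

Yes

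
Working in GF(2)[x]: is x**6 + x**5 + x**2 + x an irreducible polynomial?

Write f(x) = x**6 + x**5 + x**2 + x.
Check for roots in GF(2): f(0) = 0 → root; f(1) = 0 → root.
f(0) = 0, so (x) divides f(x); f is reducible.

No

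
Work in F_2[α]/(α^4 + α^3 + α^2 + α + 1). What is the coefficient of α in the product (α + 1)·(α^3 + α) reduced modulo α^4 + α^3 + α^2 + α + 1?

0

Multiply in F_2[α]: (α + 1)·(α^3 + α) = α^4 + α^3 + α^2 + α.
Reduce using α^4 ≡ α^3 + α^2 + α + 1 (mod α^4 + α^3 + α^2 + α + 1).
Reduced: 1.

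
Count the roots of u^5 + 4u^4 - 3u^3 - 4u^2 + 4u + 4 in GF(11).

0

Write g(u) = u^5 + 4u^4 - 3u^3 - 4u^2 + 4u + 4.
Evaluate at each of the 11 elements of GF(11):
g(0) = 4; g(1) = 6; g(2) = 2; g(3) = 4; g(4) = 8; g(5) = 4; g(6) = 8; g(7) = 6; g(8) = 8; g(9) = 3; g(10) = 2.
No element is a root.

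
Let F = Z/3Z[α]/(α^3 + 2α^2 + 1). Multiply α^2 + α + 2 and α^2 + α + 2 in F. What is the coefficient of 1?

1

Multiply in Z/3Z[α]: (α^2 + α + 2)·(α^2 + α + 2) = α^4 + 2α^3 + 2α^2 + α + 1.
Reduce using α^3 ≡ α^2 + 2 (mod α^3 + 2α^2 + 1).
Reduced: 2α^2 + 1.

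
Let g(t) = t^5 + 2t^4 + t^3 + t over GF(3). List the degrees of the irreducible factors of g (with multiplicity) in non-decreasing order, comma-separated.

Roots in GF(3): g(0) = 0 → root; g(1) = 2; g(2) = 2.
Linear factors from roots: (t).
Complete factorization: g(t) = (t)·(t^4 + 2t^3 + t^2 + 1).
Factor degrees with multiplicity: 1 + 4 = 5.

1, 4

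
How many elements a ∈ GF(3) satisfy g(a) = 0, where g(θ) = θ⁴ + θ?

2

Evaluate at each of the 3 elements of GF(3):
g(0) = 0 → root; g(1) = 2; g(2) = 0 → root.
Roots: {0, 2}.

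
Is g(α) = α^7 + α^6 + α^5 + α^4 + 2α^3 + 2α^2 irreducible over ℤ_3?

No

Check for roots in ℤ_3: g(0) = 0 → root; g(1) = 2; g(2) = 0 → root.
g(0) = 0, so (α) divides g(α); g is reducible.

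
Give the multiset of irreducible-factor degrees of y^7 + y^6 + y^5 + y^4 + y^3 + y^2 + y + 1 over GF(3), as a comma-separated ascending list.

Write g(y) = y^7 + y^6 + y^5 + y^4 + y^3 + y^2 + y + 1.
Roots in GF(3): g(0) = 1; g(1) = 2; g(2) = 0 → root.
Linear factors from roots: (y + 1).
Complete factorization: g(y) = (y + 1)·(y^2 + 1)·(y^2 + y + 2)·(y^2 + 2y + 2).
Factor degrees with multiplicity: 1 + 2 + 2 + 2 = 7.

1, 2, 2, 2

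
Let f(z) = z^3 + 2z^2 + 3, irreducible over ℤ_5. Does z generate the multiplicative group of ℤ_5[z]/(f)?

|GF(5^3)^×| = 5^3 − 1 = 124. Prime factorization: 124 = 2^2·31.
f is primitive ⇔ z has order 124 in GF(5)[z]/(f), i.e. z^(124/q) ≠ 1 for each prime q | 124.
z^(62) mod f = 4.
z^(4) mod f = 4z^2 + 2z + 1.
None equal 1, so z has full order 124; f is primitive.

Yes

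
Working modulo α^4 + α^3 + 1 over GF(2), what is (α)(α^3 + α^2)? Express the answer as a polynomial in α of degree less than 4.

Multiply in GF(2)[α]: (α)·(α^3 + α^2) = α^4 + α^3.
Reduce using α^4 ≡ α^3 + 1 (mod α^4 + α^3 + 1).
Reduced: 1.

1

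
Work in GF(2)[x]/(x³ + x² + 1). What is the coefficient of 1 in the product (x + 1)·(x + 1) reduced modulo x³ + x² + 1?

1

Multiply in GF(2)[x]: (x + 1)·(x + 1) = x² + 1.
Reduced: x² + 1.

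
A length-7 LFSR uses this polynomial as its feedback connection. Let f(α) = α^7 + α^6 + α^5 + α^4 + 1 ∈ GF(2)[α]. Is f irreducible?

Check for roots in GF(2): f(0) = 1; f(1) = 1.
No roots, so no linear factors.
Monic irreducibles of degree 2 over GF(2): α^2 + α + 1.
None of them divide f (all give nonzero remainder).
Monic irreducibles of degree 3 over GF(2): α^3 + α + 1, α^3 + α^2 + 1.
None of them divide f (all give nonzero remainder).
No irreducible factor of degree ≤ 3 exists, so f is irreducible over GF(2).

Yes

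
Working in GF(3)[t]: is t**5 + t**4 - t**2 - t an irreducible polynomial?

Write g(t) = t**5 + t**4 - t**2 - t.
Check for roots in GF(3): g(0) = 0 → root; g(1) = 0 → root; g(2) = 0 → root.
g(0) = 0, so (t) divides g(t); g is reducible.

No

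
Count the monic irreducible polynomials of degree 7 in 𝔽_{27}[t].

1494336168

The number of monic irreducibles of degree 7 over GF(27) is (1/7)·Σ_{d∣7} μ(7/d) 27^d.
Divisors of 7: 1, 7; μ(7/d) for each: -1, 1.
Σ = − 27^1 + 27^7 = 10460353176.
N = 10460353176/7 = 1494336168.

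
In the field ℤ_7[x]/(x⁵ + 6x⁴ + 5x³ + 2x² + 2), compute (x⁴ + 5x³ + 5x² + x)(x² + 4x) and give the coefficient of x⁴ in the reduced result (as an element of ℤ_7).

Multiply in ℤ_7[x]: (x⁴ + 5x³ + 5x² + x)·(x² + 4x) = x⁶ + 2x⁵ + 4x⁴ + 4x².
Reduce using x⁵ ≡ x⁴ + 2x³ + 5x² + 5 (mod x⁵ + 6x⁴ + 5x³ + 2x² + 2).
Reduced: 2x⁴ + 4x³ + 5x² + 5x + 1.

2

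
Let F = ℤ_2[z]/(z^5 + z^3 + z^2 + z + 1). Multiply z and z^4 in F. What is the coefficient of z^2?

1

Multiply in ℤ_2[z]: (z)·(z^4) = z^5.
Reduce using z^5 ≡ z^3 + z^2 + z + 1 (mod z^5 + z^3 + z^2 + z + 1).
Reduced: z^3 + z^2 + z + 1.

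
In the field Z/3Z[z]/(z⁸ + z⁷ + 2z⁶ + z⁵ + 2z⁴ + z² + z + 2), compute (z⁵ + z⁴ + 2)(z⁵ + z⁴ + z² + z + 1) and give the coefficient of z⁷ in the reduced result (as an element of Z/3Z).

Multiply in Z/3Z[z]: (z⁵ + z⁴ + 2)·(z⁵ + z⁴ + z² + z + 1) = z¹⁰ + 2z⁹ + z⁸ + z⁷ + 2z⁶ + z⁵ + 2z² + 2z + 2.
Reduce using z⁸ ≡ 2z⁷ + z⁶ + 2z⁵ + z⁴ + 2z² + 2z + 1 (mod z⁸ + z⁷ + 2z⁶ + z⁵ + 2z⁴ + z² + z + 2).
Reduced: z⁵ + z³ + z² + 2z.

0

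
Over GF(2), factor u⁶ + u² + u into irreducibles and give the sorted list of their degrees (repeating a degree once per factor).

1, 2, 3

Write f(u) = u⁶ + u² + u.
Roots in GF(2): f(0) = 0 → root; f(1) = 1.
Linear factors from roots: (u).
Complete factorization: f(u) = (u)·(u² + u + 1)·(u³ + u² + 1).
Factor degrees with multiplicity: 1 + 2 + 3 = 6.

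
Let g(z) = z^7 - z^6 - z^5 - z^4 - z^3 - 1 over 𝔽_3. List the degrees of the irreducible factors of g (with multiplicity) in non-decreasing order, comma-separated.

Roots in 𝔽_3: g(0) = 2; g(1) = 2; g(2) = 1.
Complete factorization: g(z) = (z^3 - z^2 + 1)·(z^4 - z^2 - 1).
Factor degrees with multiplicity: 3 + 4 = 7.

3, 4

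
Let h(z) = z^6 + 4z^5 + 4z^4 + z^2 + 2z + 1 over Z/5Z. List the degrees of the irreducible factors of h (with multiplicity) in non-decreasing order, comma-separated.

1, 2, 3

Roots in Z/5Z: h(0) = 1; h(1) = 3; h(2) = 0 → root; h(3) = 1; h(4) = 1.
Linear factors from roots: (z + 3).
Complete factorization: h(z) = (z + 3)·(z^2 + 4z + 1)·(z^3 + 2z^2 + 2z + 2).
Factor degrees with multiplicity: 1 + 2 + 3 = 6.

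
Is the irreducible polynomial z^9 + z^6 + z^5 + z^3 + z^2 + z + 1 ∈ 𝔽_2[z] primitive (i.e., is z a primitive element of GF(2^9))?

Write f(z) = z^9 + z^6 + z^5 + z^3 + z^2 + z + 1.
|GF(2^9)^×| = 2^9 − 1 = 511. Prime factorization: 511 = 7·73.
f is primitive ⇔ z has order 511 in GF(2)[z]/(f), i.e. z^(511/q) ≠ 1 for each prime q | 511.
z^(73) mod f = z^5 + z^4 + z^3 + z + 1.
z^(7) mod f = z^7.
None equal 1, so z has full order 511; f is primitive.

Yes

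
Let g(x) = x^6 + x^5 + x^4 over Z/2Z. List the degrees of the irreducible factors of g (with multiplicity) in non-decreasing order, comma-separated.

1, 1, 1, 1, 2

Roots in Z/2Z: g(0) = 0 → root; g(1) = 1.
Linear factors from roots: (x).
Complete factorization: g(x) = (x)^4·(x^2 + x + 1).
Factor degrees with multiplicity: 1 + 1 + 1 + 1 + 2 = 6.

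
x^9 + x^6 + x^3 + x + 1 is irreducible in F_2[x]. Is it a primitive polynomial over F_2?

No

Write f(x) = x^9 + x^6 + x^3 + x + 1.
|GF(2^9)^×| = 2^9 − 1 = 511. Prime factorization: 511 = 7·73.
f is primitive ⇔ x has order 511 in GF(2)[x]/(f), i.e. x^(511/q) ≠ 1 for each prime q | 511.
x^(73) mod f = 1
x^(7) mod f = x^7.
Since x^(73) = 1, the order of x divides 73 < 511; not primitive.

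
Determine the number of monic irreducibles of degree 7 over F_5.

11160

By the necklace-counting formula, N_5(7) = (1/7) Σ_{d|7} μ(7/d)·5^d.
Divisors of 7: 1, 7; μ(7/d) for each: -1, 1.
Σ = − 5^1 + 5^7 = 78120.
N = 78120/7 = 11160.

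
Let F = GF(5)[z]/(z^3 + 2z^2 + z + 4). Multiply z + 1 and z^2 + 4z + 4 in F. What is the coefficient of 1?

Multiply in GF(5)[z]: (z + 1)·(z^2 + 4z + 4) = z^3 + 3z + 4.
Reduce using z^3 ≡ 3z^2 + 4z + 1 (mod z^3 + 2z^2 + z + 4).
Reduced: 3z^2 + 2z.

0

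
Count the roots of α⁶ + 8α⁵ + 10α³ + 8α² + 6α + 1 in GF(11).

Write P(α) = α⁶ + 8α⁵ + 10α³ + 8α² + 6α + 1.
Evaluate at each of the 11 elements of GF(11):
P(0) = 1; P(1) = 1; P(2) = 5; P(3) = 9; P(4) = 2; P(5) = 9; P(6) = 7; P(7) = 0 → root; P(8) = 0 → root; P(9) = 2; P(10) = 8.
Roots: {7, 8}.

2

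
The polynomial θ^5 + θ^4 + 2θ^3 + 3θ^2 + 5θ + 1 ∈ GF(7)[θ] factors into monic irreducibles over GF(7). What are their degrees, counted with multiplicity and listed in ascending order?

Write g(θ) = θ^5 + θ^4 + 2θ^3 + 3θ^2 + 5θ + 1.
Linear factors from roots: (θ + 3).
Complete factorization: g(θ) = (θ + 3)·(θ^2 + 6θ + 3)·(θ^2 + 6θ + 4).
Factor degrees with multiplicity: 1 + 2 + 2 = 5.

1, 2, 2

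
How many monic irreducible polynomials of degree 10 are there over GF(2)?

By the necklace-counting formula, N_2(10) = (1/10) Σ_{d|10} μ(10/d)·2^d.
Divisors of 10: 1, 2, 5, 10; μ(10/d) for each: 1, -1, -1, 1.
Σ = 2^1 − 2^2 − 2^5 + 2^10 = 990.
N = 990/10 = 99.

99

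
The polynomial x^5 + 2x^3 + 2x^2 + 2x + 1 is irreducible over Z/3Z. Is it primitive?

Write f(x) = x^5 + 2x^3 + 2x^2 + 2x + 1.
|GF(3^5)^×| = 3^5 − 1 = 242. Prime factorization: 242 = 2·11^2.
f is primitive ⇔ x has order 242 in GF(3)[x]/(f), i.e. x^(242/q) ≠ 1 for each prime q | 242.
x^(121) mod f = 2.
x^(22) mod f = 1
Since x^(22) = 1, the order of x divides 22 < 242; not primitive.

No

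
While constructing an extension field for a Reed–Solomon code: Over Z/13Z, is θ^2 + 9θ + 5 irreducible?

Write m(θ) = θ^2 + 9θ + 5.
Check each element of Z/13Z for a root: m(0)=5, m(1)=2, m(2)=1, m(3)=2, m(4)=5, m(5)=10, m(6)=4, m(7)=0, m(8)=11, m(9)=11, m(10)=0, m(11)=4, m(12)=10.
m(7) = 0, so (θ − 7) divides m(θ); m is reducible.

No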